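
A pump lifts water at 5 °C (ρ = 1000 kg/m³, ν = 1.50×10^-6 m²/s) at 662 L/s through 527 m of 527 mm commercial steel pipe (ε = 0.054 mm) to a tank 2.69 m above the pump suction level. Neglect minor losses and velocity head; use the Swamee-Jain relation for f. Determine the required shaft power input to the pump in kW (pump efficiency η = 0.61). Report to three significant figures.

V = 4Q/(πD²) = 3.035 m/s; Re = 1.07×10^6; ε/D = 1.02×10^-4; f = 0.01347
h_f = f(L/D)V²/2g = 6.325 m
Total head H = z + h_f = 2.69 + 6.325 = 9.015 m
P_hyd = ρgQH = 1000·9.81·0.662·9.015 = 58.55 kW
P_shaft = P_hyd/η = 58.55/0.61 = 95.98 kW

P_shaft ≈ 96.0 kW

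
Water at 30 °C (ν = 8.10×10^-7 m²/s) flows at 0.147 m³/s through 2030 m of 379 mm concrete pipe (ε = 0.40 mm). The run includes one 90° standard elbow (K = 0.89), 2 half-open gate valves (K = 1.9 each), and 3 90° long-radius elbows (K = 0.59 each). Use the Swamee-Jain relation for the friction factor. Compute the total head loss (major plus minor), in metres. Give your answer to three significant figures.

H_L ≈ 10.1 m

V = 4Q/(πD²) = 1.303 m/s; V²/2g = 0.08654 m
Re = 6.10×10^5, ε/D = 0.00106 → f = 0.02048 (Swamee-Jain)
Major: h_f = f(L/D)·V²/2g = 0.02048·5356·0.08654 = 9.494 m
Minor: ΣK = 6.46; h_m = ΣK·V²/2g = 0.5590 m
Total H_L = 9.494 + 0.5590 = 10.05 m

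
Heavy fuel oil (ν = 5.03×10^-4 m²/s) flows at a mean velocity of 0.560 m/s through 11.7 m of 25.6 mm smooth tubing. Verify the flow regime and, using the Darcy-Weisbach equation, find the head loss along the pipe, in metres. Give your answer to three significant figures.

Re = VD/ν = 0.560·0.02560/5.03×10^-4 = 28.5 → laminar (Re < 2300)
f = 64/Re = 2.246
h_f = f(L/D)V²/(2g) = 2.246·(11.7/0.02560)·0.560²/(2·9.81) = 16.40 m

h_f ≈ 16.4 m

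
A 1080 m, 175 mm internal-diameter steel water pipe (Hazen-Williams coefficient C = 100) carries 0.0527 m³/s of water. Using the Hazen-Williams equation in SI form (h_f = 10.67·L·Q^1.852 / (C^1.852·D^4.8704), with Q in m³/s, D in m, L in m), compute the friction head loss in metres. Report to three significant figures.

h_f ≈ 47.5 m

h_f = 10.67·1080·0.0527^1.852 / (100^1.852·0.175^4.8704) = 47.54 m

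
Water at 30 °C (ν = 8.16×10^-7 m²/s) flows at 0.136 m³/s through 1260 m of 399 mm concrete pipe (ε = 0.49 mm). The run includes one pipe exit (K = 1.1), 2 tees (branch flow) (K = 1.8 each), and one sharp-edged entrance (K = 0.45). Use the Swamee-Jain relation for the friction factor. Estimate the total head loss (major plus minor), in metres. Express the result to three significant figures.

H_L ≈ 4.36 m

V = 4Q/(πD²) = 1.088 m/s; V²/2g = 0.06030 m
Re = 5.32×10^5, ε/D = 0.00123 → f = 0.02126 (Swamee-Jain)
Major: h_f = f(L/D)·V²/2g = 0.02126·3158·0.06030 = 4.048 m
Minor: ΣK = 5.15; h_m = ΣK·V²/2g = 0.3105 m
Total H_L = 4.048 + 0.3105 = 4.359 m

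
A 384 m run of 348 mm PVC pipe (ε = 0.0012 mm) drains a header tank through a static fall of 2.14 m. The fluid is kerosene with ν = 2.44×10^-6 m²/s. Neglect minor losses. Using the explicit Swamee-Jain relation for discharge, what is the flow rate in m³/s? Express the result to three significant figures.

Q ≈ 0.150 m³/s

Swamee-Jain (Type II): Q = -0.965·√(gD⁵h_f/L)·ln[ε/(3.7D) + √(3.17ν²L/(gD³h_f))]
√(gD⁵h_f/L) = √(9.81·0.348⁵·2.14/384) = 0.01670
ε/(3.7D) = 9.32×10^-7; √(3.17ν²L/(gD³h_f)) = 9.05×10^-5
Q = -0.965·0.01670·ln(9.144×10^-5) = 0.1499 m³/s
Check: V = 1.58 m/s, Re = 2.25×10^5, f = 0.01522, h_f = 2.13 m ≈ 2.14 m ✓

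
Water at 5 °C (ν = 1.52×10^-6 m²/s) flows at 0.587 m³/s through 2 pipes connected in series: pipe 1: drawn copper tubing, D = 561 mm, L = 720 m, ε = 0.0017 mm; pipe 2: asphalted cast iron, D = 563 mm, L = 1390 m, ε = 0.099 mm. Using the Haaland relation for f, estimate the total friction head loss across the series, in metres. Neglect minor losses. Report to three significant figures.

H ≈ 14.5 m

Pipe 1: V = 2.375 m/s, Re = 8.76×10^5, ε/D = 3.03×10^-6, f = 0.01189, h_1 = f(L/D)V²/2g = 4.387 m
Pipe 2: V = 2.358 m/s, Re = 8.73×10^5, ε/D = 1.76×10^-4, f = 0.01444, h_2 = f(L/D)V²/2g = 10.10 m
Series → Q common, losses add: H = Σh = 14.49 m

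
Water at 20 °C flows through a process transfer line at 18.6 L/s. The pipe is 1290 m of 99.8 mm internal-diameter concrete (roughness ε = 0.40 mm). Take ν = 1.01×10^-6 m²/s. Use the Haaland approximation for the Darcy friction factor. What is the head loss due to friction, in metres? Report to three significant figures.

h_f ≈ 108 m

V = 4Q/(πD²) = 4·0.0186/(π·0.0998²) = 2.378 m/s
Re = VD/ν = 2.378·0.0998/1.01×10^-6 = 2.35×10^5 → turbulent
ε/D = 0.40/99.8 = 0.00401
Haaland: f = 0.02891
h_f = f(L/D)V²/(2g) = 0.02891·(1290/0.0998)·2.378²/(2·9.81) = 107.7 m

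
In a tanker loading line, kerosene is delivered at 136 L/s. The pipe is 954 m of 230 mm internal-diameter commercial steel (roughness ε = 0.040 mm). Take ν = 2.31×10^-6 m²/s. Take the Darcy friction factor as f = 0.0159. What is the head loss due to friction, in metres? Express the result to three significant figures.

h_f ≈ 36.0 m

V = 4Q/(πD²) = 4·0.136/(π·0.230²) = 3.273 m/s
h_f = f(L/D)V²/(2g) = 0.01590·(954/0.230)·3.273²/(2·9.81) = 36.02 m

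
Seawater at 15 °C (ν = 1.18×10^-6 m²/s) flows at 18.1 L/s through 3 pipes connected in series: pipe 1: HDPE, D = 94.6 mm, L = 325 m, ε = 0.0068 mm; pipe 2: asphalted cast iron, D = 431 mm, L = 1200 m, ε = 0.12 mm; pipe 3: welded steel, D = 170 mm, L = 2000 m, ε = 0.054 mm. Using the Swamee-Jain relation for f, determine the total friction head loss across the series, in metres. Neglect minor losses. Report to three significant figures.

H ≈ 26.0 m

Pipe 1: V = 2.575 m/s, Re = 2.06×10^5, ε/D = 7.19×10^-5, f = 0.01608, h_1 = f(L/D)V²/2g = 18.67 m
Pipe 2: V = 0.1241 m/s, Re = 4.53×10^4, ε/D = 2.78×10^-4, f = 0.02226, h_2 = f(L/D)V²/2g = 0.04862 m
Pipe 3: V = 0.7974 m/s, Re = 1.15×10^5, ε/D = 3.18×10^-4, f = 0.01919, h_3 = f(L/D)V²/2g = 7.319 m
Series → Q common, losses add: H = Σh = 26.04 m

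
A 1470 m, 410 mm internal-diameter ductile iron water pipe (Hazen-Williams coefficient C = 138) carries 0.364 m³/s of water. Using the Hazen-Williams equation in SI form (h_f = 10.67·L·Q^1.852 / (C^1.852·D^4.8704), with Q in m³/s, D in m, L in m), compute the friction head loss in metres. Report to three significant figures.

h_f = 10.67·1470·0.364^1.852 / (138^1.852·0.410^4.8704) = 20.21 m

h_f ≈ 20.2 m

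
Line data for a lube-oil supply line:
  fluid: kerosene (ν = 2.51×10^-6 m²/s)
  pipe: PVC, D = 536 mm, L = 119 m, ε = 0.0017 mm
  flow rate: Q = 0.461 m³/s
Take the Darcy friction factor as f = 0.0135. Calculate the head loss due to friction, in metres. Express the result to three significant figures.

h_f ≈ 0.638 m

V = 4Q/(πD²) = 4·0.461/(π·0.536²) = 2.043 m/s
h_f = f(L/D)V²/(2g) = 0.01350·(119/0.536)·2.043²/(2·9.81) = 0.6376 m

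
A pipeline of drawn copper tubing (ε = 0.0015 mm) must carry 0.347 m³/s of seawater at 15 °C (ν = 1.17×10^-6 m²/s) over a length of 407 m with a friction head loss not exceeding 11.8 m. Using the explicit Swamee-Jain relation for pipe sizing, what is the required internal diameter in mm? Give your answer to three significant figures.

D ≈ 334 mm

Swamee-Jain (Type III): D = 0.66·[ε^1.25·(LQ²/(gh_f))^4.75 + ν·Q^9.4·(L/(gh_f))^5.2]^0.04
LQ²/(gh_f) = 0.4234; L/(gh_f) = 3.516
Term 1 = ε^1.25·(…)^4.75 = 8.85×10^-10; Term 2 = ν·Q^9.4·(…)^5.2 = 3.86×10^-8
D = 0.66·(8.85×10^-10 + 3.86×10^-8)^0.04 = 0.3337 m = 334 mm
Check: V = 3.97 m/s, Re = 1.13×10^6, f = 0.01149, h_f = 11.2 m ≈ 11.8 m ✓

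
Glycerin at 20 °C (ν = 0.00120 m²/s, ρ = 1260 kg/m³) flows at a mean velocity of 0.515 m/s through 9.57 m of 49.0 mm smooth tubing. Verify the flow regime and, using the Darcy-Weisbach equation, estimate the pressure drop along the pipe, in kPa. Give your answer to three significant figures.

Δp ≈ 99.3 kPa

Re = VD/ν = 0.515·0.04900/0.00120 = 21.0 → laminar (Re < 2300)
f = 64/Re = 3.043
h_f = f(L/D)V²/(2g) = 3.043·(9.57/0.04900)·0.515²/(2·9.81) = 8.035 m
Δp = ρg·h_f = 1260·9.81·8.035 = 99.32 kPa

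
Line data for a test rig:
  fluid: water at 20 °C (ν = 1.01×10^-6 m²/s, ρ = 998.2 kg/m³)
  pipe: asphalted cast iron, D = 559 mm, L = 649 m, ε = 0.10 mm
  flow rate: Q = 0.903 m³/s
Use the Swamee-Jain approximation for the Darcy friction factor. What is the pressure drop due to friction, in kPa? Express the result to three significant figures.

V = 4Q/(πD²) = 4·0.903/(π·0.559²) = 3.679 m/s
Re = VD/ν = 3.679·0.559/1.01×10^-6 = 2.04×10^6 → turbulent
ε/D = 0.10/559 = 1.79×10^-4
Swamee-Jain: f = 0.01405
h_f = f(L/D)V²/(2g) = 0.01405·(649/0.559)·3.679²/(2·9.81) = 11.25 m
Δp = ρg·h_f = 998.2·9.81·11.25 = 110.2 kPa

Δp ≈ 110 kPa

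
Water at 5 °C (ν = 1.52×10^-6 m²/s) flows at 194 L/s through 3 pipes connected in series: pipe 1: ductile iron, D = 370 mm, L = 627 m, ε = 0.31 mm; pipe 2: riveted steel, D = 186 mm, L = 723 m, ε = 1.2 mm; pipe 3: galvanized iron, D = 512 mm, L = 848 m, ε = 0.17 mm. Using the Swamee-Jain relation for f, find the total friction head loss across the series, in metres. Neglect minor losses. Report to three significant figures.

H ≈ 340 m

Pipe 1: V = 1.804 m/s, Re = 4.39×10^5, ε/D = 8.38×10^-4, f = 0.01971, h_1 = f(L/D)V²/2g = 5.541 m
Pipe 2: V = 7.140 m/s, Re = 8.74×10^5, ε/D = 0.00645, f = 0.03301, h_2 = f(L/D)V²/2g = 333.3 m
Pipe 3: V = 0.9423 m/s, Re = 3.17×10^5, ε/D = 3.32×10^-4, f = 0.01720, h_3 = f(L/D)V²/2g = 1.289 m
Series → Q common, losses add: H = Σh = 340.2 m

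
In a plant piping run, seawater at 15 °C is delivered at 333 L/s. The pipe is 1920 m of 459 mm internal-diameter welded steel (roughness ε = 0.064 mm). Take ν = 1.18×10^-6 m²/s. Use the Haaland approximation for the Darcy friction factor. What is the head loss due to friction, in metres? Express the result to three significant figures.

V = 4Q/(πD²) = 4·0.333/(π·0.459²) = 2.012 m/s
Re = VD/ν = 2.012·0.459/1.18×10^-6 = 7.83×10^5 → turbulent
ε/D = 0.064/459 = 1.39×10^-4
Haaland: f = 0.01412
h_f = f(L/D)V²/(2g) = 0.01412·(1920/0.459)·2.012²/(2·9.81) = 12.19 m

h_f ≈ 12.2 m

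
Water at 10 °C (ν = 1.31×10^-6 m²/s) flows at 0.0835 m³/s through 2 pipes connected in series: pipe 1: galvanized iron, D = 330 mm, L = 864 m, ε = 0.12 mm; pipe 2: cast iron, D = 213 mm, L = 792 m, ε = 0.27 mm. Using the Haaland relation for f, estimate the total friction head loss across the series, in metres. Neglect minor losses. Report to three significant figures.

Pipe 1: V = 0.9763 m/s, Re = 2.46×10^5, ε/D = 3.64×10^-4, f = 0.01753, h_1 = f(L/D)V²/2g = 2.230 m
Pipe 2: V = 2.343 m/s, Re = 3.81×10^5, ε/D = 0.00127, f = 0.02144, h_2 = f(L/D)V²/2g = 22.31 m
Series → Q common, losses add: H = Σh = 24.54 m

H ≈ 24.5 m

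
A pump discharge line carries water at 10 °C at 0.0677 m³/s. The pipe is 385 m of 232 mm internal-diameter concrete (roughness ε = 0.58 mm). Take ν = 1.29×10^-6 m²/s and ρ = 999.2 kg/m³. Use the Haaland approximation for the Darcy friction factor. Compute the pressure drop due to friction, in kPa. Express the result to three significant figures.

V = 4Q/(πD²) = 4·0.0677/(π·0.232²) = 1.601 m/s
Re = VD/ν = 1.601·0.232/1.29×10^-6 = 2.88×10^5 → turbulent
ε/D = 0.58/232 = 0.00250
Haaland: f = 0.02540
h_f = f(L/D)V²/(2g) = 0.02540·(385/0.232)·1.601²/(2·9.81) = 5.510 m
Δp = ρg·h_f = 999.2·9.81·5.510 = 54.01 kPa

Δp ≈ 54.0 kPa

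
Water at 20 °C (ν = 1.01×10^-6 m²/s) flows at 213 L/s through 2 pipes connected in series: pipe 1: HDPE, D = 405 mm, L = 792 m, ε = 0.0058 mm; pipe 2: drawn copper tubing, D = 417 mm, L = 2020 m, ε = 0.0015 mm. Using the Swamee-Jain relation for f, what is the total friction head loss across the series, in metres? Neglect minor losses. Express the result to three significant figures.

Pipe 1: V = 1.653 m/s, Re = 6.63×10^5, ε/D = 1.43×10^-5, f = 0.01273, h_1 = f(L/D)V²/2g = 3.467 m
Pipe 2: V = 1.560 m/s, Re = 6.44×10^5, ε/D = 3.60×10^-6, f = 0.01259, h_2 = f(L/D)V²/2g = 7.559 m
Series → Q common, losses add: H = Σh = 11.03 m

H ≈ 11.0 m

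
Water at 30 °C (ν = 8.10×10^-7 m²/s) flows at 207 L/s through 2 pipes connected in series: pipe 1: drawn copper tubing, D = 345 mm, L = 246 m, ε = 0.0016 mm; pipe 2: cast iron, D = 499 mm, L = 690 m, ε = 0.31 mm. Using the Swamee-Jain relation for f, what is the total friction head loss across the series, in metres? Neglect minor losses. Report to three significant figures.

H ≈ 3.55 m

Pipe 1: V = 2.214 m/s, Re = 9.43×10^5, ε/D = 4.64×10^-6, f = 0.01183, h_1 = f(L/D)V²/2g = 2.109 m
Pipe 2: V = 1.058 m/s, Re = 6.52×10^5, ε/D = 6.21×10^-4, f = 0.01830, h_2 = f(L/D)V²/2g = 1.445 m
Series → Q common, losses add: H = Σh = 3.554 m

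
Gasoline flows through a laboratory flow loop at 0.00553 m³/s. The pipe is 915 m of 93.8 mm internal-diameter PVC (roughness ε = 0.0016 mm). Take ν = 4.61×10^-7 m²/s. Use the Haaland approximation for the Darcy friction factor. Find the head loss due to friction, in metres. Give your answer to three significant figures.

V = 4Q/(πD²) = 4·0.00553/(π·0.0938²) = 0.8003 m/s
Re = VD/ν = 0.8003·0.0938/4.61×10^-7 = 1.63×10^5 → turbulent
ε/D = 0.0016/93.8 = 1.71×10^-5
Haaland: f = 0.01623
h_f = f(L/D)V²/(2g) = 0.01623·(915/0.0938)·0.8003²/(2·9.81) = 5.168 m

h_f ≈ 5.17 m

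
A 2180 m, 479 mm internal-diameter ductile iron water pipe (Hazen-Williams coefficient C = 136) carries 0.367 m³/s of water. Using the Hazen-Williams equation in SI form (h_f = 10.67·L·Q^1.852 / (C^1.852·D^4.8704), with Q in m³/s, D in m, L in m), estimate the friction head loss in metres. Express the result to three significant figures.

h_f = 10.67·2180·0.367^1.852 / (136^1.852·0.479^4.8704) = 14.65 m

h_f ≈ 14.7 m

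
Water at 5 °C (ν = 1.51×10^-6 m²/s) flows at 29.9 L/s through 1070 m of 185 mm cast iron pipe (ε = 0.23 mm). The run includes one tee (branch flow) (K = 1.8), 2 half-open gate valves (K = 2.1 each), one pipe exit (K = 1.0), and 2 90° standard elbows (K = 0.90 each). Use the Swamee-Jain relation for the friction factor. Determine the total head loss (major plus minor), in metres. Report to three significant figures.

H_L ≈ 8.80 m

V = 4Q/(πD²) = 1.112 m/s; V²/2g = 0.06306 m
Re = 1.36×10^5, ε/D = 0.00124 → f = 0.02262 (Swamee-Jain)
Major: h_f = f(L/D)·V²/2g = 0.02262·5784·0.06306 = 8.249 m
Minor: ΣK = 8.80; h_m = ΣK·V²/2g = 0.5550 m
Total H_L = 8.249 + 0.5550 = 8.804 m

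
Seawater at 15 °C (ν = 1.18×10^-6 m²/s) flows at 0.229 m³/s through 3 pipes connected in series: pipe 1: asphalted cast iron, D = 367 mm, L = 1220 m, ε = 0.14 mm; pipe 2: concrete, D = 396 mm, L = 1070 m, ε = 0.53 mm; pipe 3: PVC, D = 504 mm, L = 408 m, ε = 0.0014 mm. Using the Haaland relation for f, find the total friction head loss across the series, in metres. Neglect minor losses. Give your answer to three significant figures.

Pipe 1: V = 2.165 m/s, Re = 6.73×10^5, ε/D = 3.81×10^-4, f = 0.01653, h_1 = f(L/D)V²/2g = 13.13 m
Pipe 2: V = 1.859 m/s, Re = 6.24×10^5, ε/D = 0.00134, f = 0.02149, h_2 = f(L/D)V²/2g = 10.23 m
Pipe 3: V = 1.148 m/s, Re = 4.90×10^5, ε/D = 2.78×10^-6, f = 0.01314, h_3 = f(L/D)V²/2g = 0.7143 m
Series → Q common, losses add: H = Σh = 24.07 m

H ≈ 24.1 m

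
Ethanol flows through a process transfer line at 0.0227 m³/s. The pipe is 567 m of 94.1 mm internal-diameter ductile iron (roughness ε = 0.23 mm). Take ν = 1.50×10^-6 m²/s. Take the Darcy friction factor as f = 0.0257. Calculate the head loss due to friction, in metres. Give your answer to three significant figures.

V = 4Q/(πD²) = 4·0.0227/(π·0.0941²) = 3.264 m/s
h_f = f(L/D)V²/(2g) = 0.02570·(567/0.0941)·3.264²/(2·9.81) = 84.09 m

h_f ≈ 84.1 m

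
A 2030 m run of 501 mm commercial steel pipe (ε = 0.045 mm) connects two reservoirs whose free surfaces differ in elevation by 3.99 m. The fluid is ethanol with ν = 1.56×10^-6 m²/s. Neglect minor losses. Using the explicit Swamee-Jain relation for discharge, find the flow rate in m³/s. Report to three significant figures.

Swamee-Jain (Type II): Q = -0.965·√(gD⁵h_f/L)·ln[ε/(3.7D) + √(3.17ν²L/(gD³h_f))]
√(gD⁵h_f/L) = √(9.81·0.501⁵·3.99/2030) = 0.02467
ε/(3.7D) = 2.43×10^-5; √(3.17ν²L/(gD³h_f)) = 5.64×10^-5
Q = -0.965·0.02467·ln(8.068×10^-5) = 0.2244 m³/s
Check: V = 1.14 m/s, Re = 3.66×10^5, f = 0.01493, h_f = 3.99 m ≈ 3.99 m ✓

Q ≈ 0.224 m³/s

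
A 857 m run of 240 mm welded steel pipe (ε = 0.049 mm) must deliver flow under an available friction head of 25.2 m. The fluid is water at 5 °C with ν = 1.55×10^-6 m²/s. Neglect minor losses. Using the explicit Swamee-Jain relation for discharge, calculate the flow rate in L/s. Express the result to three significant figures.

Swamee-Jain (Type II): Q = -0.965·√(gD⁵h_f/L)·ln[ε/(3.7D) + √(3.17ν²L/(gD³h_f))]
√(gD⁵h_f/L) = √(9.81·0.240⁵·25.2/857) = 0.01516
ε/(3.7D) = 5.52×10^-5; √(3.17ν²L/(gD³h_f)) = 4.37×10^-5
Q = -0.965·0.01516·ln(9.888×10^-5) = 0.1349 m³/s
Check: V = 2.98 m/s, Re = 4.62×10^5, f = 0.01566, h_f = 25.3 m ≈ 25.2 m ✓

Q ≈ 135 L/s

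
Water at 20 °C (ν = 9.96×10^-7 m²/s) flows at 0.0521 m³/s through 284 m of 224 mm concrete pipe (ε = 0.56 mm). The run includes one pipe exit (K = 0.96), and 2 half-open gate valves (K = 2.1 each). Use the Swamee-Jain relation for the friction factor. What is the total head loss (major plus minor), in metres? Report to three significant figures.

H_L ≈ 3.34 m

V = 4Q/(πD²) = 1.322 m/s; V²/2g = 0.08909 m
Re = 2.97×10^5, ε/D = 0.00250 → f = 0.02554 (Swamee-Jain)
Major: h_f = f(L/D)·V²/2g = 0.02554·1268·0.08909 = 2.885 m
Minor: ΣK = 5.16; h_m = ΣK·V²/2g = 0.4597 m
Total H_L = 2.885 + 0.4597 = 3.345 m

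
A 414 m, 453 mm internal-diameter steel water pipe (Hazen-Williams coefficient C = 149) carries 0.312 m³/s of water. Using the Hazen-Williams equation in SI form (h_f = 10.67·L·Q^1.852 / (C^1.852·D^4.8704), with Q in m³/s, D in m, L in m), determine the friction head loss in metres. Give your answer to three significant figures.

h_f = 10.67·414·0.312^1.852 / (149^1.852·0.453^4.8704) = 2.283 m

h_f ≈ 2.28 m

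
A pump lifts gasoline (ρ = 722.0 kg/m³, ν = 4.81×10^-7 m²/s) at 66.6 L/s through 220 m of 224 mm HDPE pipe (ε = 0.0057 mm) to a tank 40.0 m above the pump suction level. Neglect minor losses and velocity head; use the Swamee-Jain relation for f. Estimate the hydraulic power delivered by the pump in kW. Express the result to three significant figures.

P_hyd ≈ 19.7 kW

V = 4Q/(πD²) = 1.690 m/s; Re = 7.87×10^5; ε/D = 2.54×10^-5; f = 0.01261
h_f = f(L/D)V²/2g = 1.802 m
Total head H = z + h_f = 40.0 + 1.802 = 41.80 m
P_hyd = ρgQH = 722.0·9.81·0.0666·41.80 = 19.72 kW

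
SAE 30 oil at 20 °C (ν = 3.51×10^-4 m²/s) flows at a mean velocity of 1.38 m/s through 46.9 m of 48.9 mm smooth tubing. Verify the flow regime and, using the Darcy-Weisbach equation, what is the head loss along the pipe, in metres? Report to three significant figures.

h_f ≈ 31.0 m

Re = VD/ν = 1.38·0.04890/3.51×10^-4 = 192 → laminar (Re < 2300)
f = 64/Re = 0.3329
h_f = f(L/D)V²/(2g) = 0.3329·(46.9/0.04890)·1.38²/(2·9.81) = 30.99 m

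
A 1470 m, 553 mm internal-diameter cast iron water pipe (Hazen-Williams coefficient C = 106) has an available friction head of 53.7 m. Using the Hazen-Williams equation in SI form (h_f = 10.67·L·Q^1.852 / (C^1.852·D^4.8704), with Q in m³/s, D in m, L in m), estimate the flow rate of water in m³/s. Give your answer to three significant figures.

Rearranging: Q = [h_f·C^1.852·D^4.8704 / (10.67·L)]^(1/1.852)
Q = [53.7·106^1.852·0.553^4.8704 / (10.67·1470)]^0.540 = 1.041 m³/s

Q ≈ 1.04 m³/s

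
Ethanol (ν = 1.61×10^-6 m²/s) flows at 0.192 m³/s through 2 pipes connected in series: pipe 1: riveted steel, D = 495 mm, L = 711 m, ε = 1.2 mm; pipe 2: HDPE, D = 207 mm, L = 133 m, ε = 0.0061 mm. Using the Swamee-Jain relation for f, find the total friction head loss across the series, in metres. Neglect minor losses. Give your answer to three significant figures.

Pipe 1: V = 0.9977 m/s, Re = 3.07×10^5, ε/D = 0.00242, f = 0.02533, h_1 = f(L/D)V²/2g = 1.846 m
Pipe 2: V = 5.705 m/s, Re = 7.34×10^5, ε/D = 2.95×10^-5, f = 0.01281, h_2 = f(L/D)V²/2g = 13.65 m
Series → Q common, losses add: H = Σh = 15.50 m

H ≈ 15.5 m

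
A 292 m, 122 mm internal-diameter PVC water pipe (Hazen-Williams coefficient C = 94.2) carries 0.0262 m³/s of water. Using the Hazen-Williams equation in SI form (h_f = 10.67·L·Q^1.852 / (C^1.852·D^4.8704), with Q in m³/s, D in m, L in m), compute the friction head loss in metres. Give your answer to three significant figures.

h_f = 10.67·292·0.0262^1.852 / (94.2^1.852·0.122^4.8704) = 22.81 m

h_f ≈ 22.8 m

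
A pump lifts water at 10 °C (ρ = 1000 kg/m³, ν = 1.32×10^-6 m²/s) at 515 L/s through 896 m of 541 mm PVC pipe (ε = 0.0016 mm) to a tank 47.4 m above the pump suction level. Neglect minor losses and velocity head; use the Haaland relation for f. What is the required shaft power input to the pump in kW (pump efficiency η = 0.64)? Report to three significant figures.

P_shaft ≈ 414 kW

V = 4Q/(πD²) = 2.240 m/s; Re = 9.18×10^5; ε/D = 2.96×10^-6; f = 0.01180
h_f = f(L/D)V²/2g = 5.000 m
Total head H = z + h_f = 47.4 + 5.000 = 52.40 m
P_hyd = ρgQH = 1000·9.81·0.515·52.40 = 264.7 kW
P_shaft = P_hyd/η = 264.7/0.64 = 413.6 kW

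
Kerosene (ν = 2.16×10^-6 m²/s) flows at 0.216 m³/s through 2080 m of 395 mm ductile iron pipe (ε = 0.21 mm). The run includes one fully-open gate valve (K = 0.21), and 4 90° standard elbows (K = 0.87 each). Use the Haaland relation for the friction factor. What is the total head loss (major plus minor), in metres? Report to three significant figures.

V = 4Q/(πD²) = 1.763 m/s; V²/2g = 0.1584 m
Re = 3.22×10^5, ε/D = 5.32×10^-4 → f = 0.01817 (Haaland)
Major: h_f = f(L/D)·V²/2g = 0.01817·5266·0.1584 = 15.16 m
Minor: ΣK = 3.69; h_m = ΣK·V²/2g = 0.5843 m
Total H_L = 15.16 + 0.5843 = 15.74 m

H_L ≈ 15.7 m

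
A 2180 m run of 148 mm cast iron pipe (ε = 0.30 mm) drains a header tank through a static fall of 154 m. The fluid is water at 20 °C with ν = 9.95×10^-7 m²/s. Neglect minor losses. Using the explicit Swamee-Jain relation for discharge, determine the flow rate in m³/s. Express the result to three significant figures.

Q ≈ 0.0504 m³/s

Swamee-Jain (Type II): Q = -0.965·√(gD⁵h_f/L)·ln[ε/(3.7D) + √(3.17ν²L/(gD³h_f))]
√(gD⁵h_f/L) = √(9.81·0.148⁵·154/2180) = 0.007015
ε/(3.7D) = 5.48×10^-4; √(3.17ν²L/(gD³h_f)) = 3.74×10^-5
Q = -0.965·0.007015·ln(5.852×10^-4) = 0.05039 m³/s
Check: V = 2.93 m/s, Re = 4.36×10^5, f = 0.02404, h_f = 155 m ≈ 154 m ✓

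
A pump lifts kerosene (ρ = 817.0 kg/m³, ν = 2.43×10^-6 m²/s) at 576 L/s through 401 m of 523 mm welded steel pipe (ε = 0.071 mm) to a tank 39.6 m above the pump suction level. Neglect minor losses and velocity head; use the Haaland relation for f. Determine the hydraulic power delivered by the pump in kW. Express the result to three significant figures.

V = 4Q/(πD²) = 2.681 m/s; Re = 5.77×10^5; ε/D = 1.36×10^-4; f = 0.01445
h_f = f(L/D)V²/2g = 4.059 m
Total head H = z + h_f = 39.6 + 4.059 = 43.66 m
P_hyd = ρgQH = 817.0·9.81·0.576·43.66 = 201.6 kW

P_hyd ≈ 202 kW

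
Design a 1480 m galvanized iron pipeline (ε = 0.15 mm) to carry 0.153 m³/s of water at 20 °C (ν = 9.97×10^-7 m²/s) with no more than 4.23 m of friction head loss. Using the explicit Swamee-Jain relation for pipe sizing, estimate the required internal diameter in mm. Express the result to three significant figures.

Swamee-Jain (Type III): D = 0.66·[ε^1.25·(LQ²/(gh_f))^4.75 + ν·Q^9.4·(L/(gh_f))^5.2]^0.04
LQ²/(gh_f) = 0.8349; L/(gh_f) = 35.67
Term 1 = ε^1.25·(…)^4.75 = 7.05×10^-6; Term 2 = ν·Q^9.4·(…)^5.2 = 2.55×10^-6
D = 0.66·(7.05×10^-6 + 2.55×10^-6)^0.04 = 0.4157 m = 416 mm
Check: V = 1.13 m/s, Re = 4.70×10^5, f = 0.01690, h_f = 3.90 m ≈ 4.23 m ✓

D ≈ 416 mm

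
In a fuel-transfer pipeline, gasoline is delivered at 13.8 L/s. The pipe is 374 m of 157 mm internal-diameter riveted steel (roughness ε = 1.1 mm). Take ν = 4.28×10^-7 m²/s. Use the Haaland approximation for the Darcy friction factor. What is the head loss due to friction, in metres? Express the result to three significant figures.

h_f ≈ 2.10 m

V = 4Q/(πD²) = 4·0.0138/(π·0.157²) = 0.7128 m/s
Re = VD/ν = 0.7128·0.157/4.28×10^-7 = 2.61×10^5 → turbulent
ε/D = 1.1/157 = 0.00701
Haaland: f = 0.03406
h_f = f(L/D)V²/(2g) = 0.03406·(374/0.157)·0.7128²/(2·9.81) = 2.101 m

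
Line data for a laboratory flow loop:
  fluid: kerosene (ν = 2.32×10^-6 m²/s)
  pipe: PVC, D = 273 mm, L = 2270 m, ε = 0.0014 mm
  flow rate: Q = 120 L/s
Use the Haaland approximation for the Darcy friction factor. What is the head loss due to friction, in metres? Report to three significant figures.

h_f ≈ 26.7 m

V = 4Q/(πD²) = 4·0.120/(π·0.273²) = 2.050 m/s
Re = VD/ν = 2.050·0.273/2.32×10^-6 = 2.41×10^5 → turbulent
ε/D = 0.0014/273 = 5.13×10^-6
Haaland: f = 0.01498
h_f = f(L/D)V²/(2g) = 0.01498·(2270/0.273)·2.050²/(2·9.81) = 26.68 m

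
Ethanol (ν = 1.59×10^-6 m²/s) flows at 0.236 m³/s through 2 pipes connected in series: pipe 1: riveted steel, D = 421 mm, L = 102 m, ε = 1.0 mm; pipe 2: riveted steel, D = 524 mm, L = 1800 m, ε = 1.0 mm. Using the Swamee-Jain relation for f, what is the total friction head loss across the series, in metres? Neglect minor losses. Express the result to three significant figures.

Pipe 1: V = 1.695 m/s, Re = 4.49×10^5, ε/D = 0.00238, f = 0.02501, h_1 = f(L/D)V²/2g = 0.8876 m
Pipe 2: V = 1.094 m/s, Re = 3.61×10^5, ε/D = 0.00191, f = 0.02379, h_2 = f(L/D)V²/2g = 4.988 m
Series → Q common, losses add: H = Σh = 5.875 m

H ≈ 5.88 m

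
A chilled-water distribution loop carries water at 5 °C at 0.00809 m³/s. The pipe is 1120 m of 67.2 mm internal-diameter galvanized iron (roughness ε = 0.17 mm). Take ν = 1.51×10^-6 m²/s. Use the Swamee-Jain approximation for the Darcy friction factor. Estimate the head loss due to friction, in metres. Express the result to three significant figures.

h_f ≈ 118 m

V = 4Q/(πD²) = 4·0.00809/(π·0.0672²) = 2.281 m/s
Re = VD/ν = 2.281·0.0672/1.51×10^-6 = 1.02×10^5 → turbulent
ε/D = 0.17/67.2 = 0.00253
Swamee-Jain: f = 0.02663
h_f = f(L/D)V²/(2g) = 0.02663·(1120/0.0672)·2.281²/(2·9.81) = 117.7 m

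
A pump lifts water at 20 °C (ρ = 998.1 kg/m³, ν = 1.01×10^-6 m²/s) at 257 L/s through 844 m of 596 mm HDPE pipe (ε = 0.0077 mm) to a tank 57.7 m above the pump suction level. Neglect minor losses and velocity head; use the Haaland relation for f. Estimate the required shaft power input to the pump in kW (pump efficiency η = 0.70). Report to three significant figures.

P_shaft ≈ 210 kW

V = 4Q/(πD²) = 0.9212 m/s; Re = 5.44×10^5; ε/D = 1.29×10^-5; f = 0.01303
h_f = f(L/D)V²/2g = 0.7979 m
Total head H = z + h_f = 57.7 + 0.7979 = 58.50 m
P_hyd = ρgQH = 998.1·9.81·0.257·58.50 = 147.2 kW
P_shaft = P_hyd/η = 147.2/0.70 = 210.3 kW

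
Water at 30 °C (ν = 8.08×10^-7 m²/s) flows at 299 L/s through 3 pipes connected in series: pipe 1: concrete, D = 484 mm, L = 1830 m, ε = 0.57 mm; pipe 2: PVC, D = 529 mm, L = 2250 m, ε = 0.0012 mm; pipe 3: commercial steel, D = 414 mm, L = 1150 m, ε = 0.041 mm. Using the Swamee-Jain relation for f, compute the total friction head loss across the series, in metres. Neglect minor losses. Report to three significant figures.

Pipe 1: V = 1.625 m/s, Re = 9.73×10^5, ε/D = 0.00118, f = 0.02081, h_1 = f(L/D)V²/2g = 10.59 m
Pipe 2: V = 1.360 m/s, Re = 8.91×10^5, ε/D = 2.27×10^-6, f = 0.01189, h_2 = f(L/D)V²/2g = 4.770 m
Pipe 3: V = 2.221 m/s, Re = 1.14×10^6, ε/D = 9.90×10^-5, f = 0.01335, h_3 = f(L/D)V²/2g = 9.327 m
Series → Q common, losses add: H = Σh = 24.69 m

H ≈ 24.7 m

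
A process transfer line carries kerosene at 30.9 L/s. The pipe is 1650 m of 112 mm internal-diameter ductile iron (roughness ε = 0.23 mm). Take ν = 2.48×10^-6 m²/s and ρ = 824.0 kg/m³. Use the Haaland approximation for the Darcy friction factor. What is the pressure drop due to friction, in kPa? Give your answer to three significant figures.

Δp ≈ 1480 kPa

V = 4Q/(πD²) = 4·0.0309/(π·0.112²) = 3.136 m/s
Re = VD/ν = 3.136·0.112/2.48×10^-6 = 1.42×10^5 → turbulent
ε/D = 0.23/112 = 0.00205
Haaland: f = 0.02470
h_f = f(L/D)V²/(2g) = 0.02470·(1650/0.112)·3.136²/(2·9.81) = 182.5 m
Δp = ρg·h_f = 824.0·9.81·182.5 = 1475 kPa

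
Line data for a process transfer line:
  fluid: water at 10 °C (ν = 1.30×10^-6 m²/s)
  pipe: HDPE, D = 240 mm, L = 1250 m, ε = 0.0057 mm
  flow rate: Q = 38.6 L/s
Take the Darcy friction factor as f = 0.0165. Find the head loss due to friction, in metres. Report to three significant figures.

h_f ≈ 3.19 m

V = 4Q/(πD²) = 4·0.0386/(π·0.240²) = 0.8532 m/s
h_f = f(L/D)V²/(2g) = 0.01650·(1250/0.240)·0.8532²/(2·9.81) = 3.189 m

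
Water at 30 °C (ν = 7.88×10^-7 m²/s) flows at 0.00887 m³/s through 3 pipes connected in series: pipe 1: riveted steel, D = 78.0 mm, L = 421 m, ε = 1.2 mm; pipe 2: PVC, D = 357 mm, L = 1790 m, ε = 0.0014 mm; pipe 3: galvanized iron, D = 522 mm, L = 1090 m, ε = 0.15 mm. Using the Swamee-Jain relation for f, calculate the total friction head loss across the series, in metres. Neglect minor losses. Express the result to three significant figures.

Pipe 1: V = 1.856 m/s, Re = 1.84×10^5, ε/D = 0.0154, f = 0.04450, h_1 = f(L/D)V²/2g = 42.18 m
Pipe 2: V = 0.08861 m/s, Re = 4.01×10^4, ε/D = 3.92×10^-6, f = 0.02184, h_2 = f(L/D)V²/2g = 0.04383 m
Pipe 3: V = 0.04145 m/s, Re = 2.75×10^4, ε/D = 2.87×10^-4, f = 0.02470, h_3 = f(L/D)V²/2g = 0.004516 m
Series → Q common, losses add: H = Σh = 42.23 m

H ≈ 42.2 m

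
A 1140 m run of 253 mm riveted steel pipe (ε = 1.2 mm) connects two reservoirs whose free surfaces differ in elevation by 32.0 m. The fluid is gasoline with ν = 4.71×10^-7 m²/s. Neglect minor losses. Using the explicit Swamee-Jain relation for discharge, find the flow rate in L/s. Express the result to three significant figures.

Q ≈ 108 L/s

Swamee-Jain (Type II): Q = -0.965·√(gD⁵h_f/L)·ln[ε/(3.7D) + √(3.17ν²L/(gD³h_f))]
√(gD⁵h_f/L) = √(9.81·0.253⁵·32.0/1140) = 0.01690
ε/(3.7D) = 0.00128; √(3.17ν²L/(gD³h_f)) = 1.26×10^-5
Q = -0.965·0.01690·ln(0.001294) = 0.1084 m³/s
Check: V = 2.16 m/s, Re = 1.16×10^6, f = 0.03003, h_f = 32.1 m ≈ 32.0 m ✓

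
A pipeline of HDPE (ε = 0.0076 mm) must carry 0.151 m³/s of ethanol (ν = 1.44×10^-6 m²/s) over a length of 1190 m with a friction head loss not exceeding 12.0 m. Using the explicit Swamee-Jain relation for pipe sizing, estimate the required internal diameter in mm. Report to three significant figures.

Swamee-Jain (Type III): D = 0.66·[ε^1.25·(LQ²/(gh_f))^4.75 + ν·Q^9.4·(L/(gh_f))^5.2]^0.04
LQ²/(gh_f) = 0.2305; L/(gh_f) = 10.11
Term 1 = ε^1.25·(…)^4.75 = 3.75×10^-10; Term 2 = ν·Q^9.4·(…)^5.2 = 4.63×10^-9
D = 0.66·(3.75×10^-10 + 4.63×10^-9)^0.04 = 0.3073 m = 307 mm
Check: V = 2.04 m/s, Re = 4.35×10^5, f = 0.01378, h_f = 11.3 m ≈ 12.0 m ✓

D ≈ 307 mm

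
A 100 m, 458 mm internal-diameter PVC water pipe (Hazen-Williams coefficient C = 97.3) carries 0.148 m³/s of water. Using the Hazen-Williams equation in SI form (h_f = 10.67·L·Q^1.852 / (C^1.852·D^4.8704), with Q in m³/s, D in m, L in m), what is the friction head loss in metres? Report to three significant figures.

h_f ≈ 0.289 m

h_f = 10.67·100·0.148^1.852 / (97.3^1.852·0.458^4.8704) = 0.2892 m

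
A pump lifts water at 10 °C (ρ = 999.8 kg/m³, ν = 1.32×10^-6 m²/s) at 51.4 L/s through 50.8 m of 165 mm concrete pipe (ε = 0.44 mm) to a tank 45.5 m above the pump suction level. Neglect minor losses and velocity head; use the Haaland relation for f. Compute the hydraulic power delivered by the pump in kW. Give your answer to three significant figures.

V = 4Q/(πD²) = 2.404 m/s; Re = 3.00×10^5; ε/D = 0.00267; f = 0.02581
h_f = f(L/D)V²/2g = 2.340 m
Total head H = z + h_f = 45.5 + 2.340 = 47.84 m
P_hyd = ρgQH = 999.8·9.81·0.0514·47.84 = 24.12 kW

P_hyd ≈ 24.1 kW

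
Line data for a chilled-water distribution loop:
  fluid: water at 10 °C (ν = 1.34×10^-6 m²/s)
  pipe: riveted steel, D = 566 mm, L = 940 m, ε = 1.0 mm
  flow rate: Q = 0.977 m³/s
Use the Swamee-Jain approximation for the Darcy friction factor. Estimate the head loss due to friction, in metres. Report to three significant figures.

h_f ≈ 29.2 m

V = 4Q/(πD²) = 4·0.977/(π·0.566²) = 3.883 m/s
Re = VD/ν = 3.883·0.566/1.34×10^-6 = 1.64×10^6 → turbulent
ε/D = 1.0/566 = 0.00177
Swamee-Jain: f = 0.02285
h_f = f(L/D)V²/(2g) = 0.02285·(940/0.566)·3.883²/(2·9.81) = 29.16 m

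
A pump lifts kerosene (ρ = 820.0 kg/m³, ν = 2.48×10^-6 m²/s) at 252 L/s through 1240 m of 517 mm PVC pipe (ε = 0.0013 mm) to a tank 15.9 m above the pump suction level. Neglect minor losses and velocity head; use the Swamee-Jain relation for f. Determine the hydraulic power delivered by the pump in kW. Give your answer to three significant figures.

P_hyd ≈ 37.6 kW

V = 4Q/(πD²) = 1.200 m/s; Re = 2.50×10^5; ε/D = 2.51×10^-6; f = 0.01490
h_f = f(L/D)V²/2g = 2.625 m
Total head H = z + h_f = 15.9 + 2.625 = 18.52 m
P_hyd = ρgQH = 820.0·9.81·0.252·18.52 = 37.55 kW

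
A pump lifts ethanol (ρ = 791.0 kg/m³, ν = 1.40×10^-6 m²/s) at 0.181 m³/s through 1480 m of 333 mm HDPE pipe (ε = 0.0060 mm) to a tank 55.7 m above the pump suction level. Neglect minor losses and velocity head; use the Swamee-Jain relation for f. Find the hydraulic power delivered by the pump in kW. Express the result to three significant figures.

V = 4Q/(πD²) = 2.078 m/s; Re = 4.94×10^5; ε/D = 1.80×10^-5; f = 0.01340
h_f = f(L/D)V²/2g = 13.11 m
Total head H = z + h_f = 55.7 + 13.11 = 68.81 m
P_hyd = ρgQH = 791.0·9.81·0.181·68.81 = 96.65 kW

P_hyd ≈ 96.6 kW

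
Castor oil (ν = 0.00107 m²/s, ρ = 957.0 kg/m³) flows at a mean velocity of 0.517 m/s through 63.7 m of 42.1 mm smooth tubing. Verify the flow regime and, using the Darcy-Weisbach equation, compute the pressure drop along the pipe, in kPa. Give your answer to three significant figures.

Re = VD/ν = 0.517·0.04210/0.00107 = 20.3 → laminar (Re < 2300)
f = 64/Re = 3.146
h_f = f(L/D)V²/(2g) = 3.146·(63.7/0.04210)·0.517²/(2·9.81) = 64.85 m
Δp = ρg·h_f = 957.0·9.81·64.85 = 608.9 kPa

Δp ≈ 609 kPa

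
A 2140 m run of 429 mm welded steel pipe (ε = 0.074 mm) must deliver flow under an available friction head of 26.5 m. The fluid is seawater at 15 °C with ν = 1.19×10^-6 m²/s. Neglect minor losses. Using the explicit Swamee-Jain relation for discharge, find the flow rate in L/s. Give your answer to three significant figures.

Swamee-Jain (Type II): Q = -0.965·√(gD⁵h_f/L)·ln[ε/(3.7D) + √(3.17ν²L/(gD³h_f))]
√(gD⁵h_f/L) = √(9.81·0.429⁵·26.5/2140) = 0.04201
ε/(3.7D) = 4.66×10^-5; √(3.17ν²L/(gD³h_f)) = 2.16×10^-5
Q = -0.965·0.04201·ln(6.825×10^-5) = 0.3889 m³/s
Check: V = 2.69 m/s, Re = 9.70×10^5, f = 0.01449, h_f = 26.7 m ≈ 26.5 m ✓

Q ≈ 389 L/s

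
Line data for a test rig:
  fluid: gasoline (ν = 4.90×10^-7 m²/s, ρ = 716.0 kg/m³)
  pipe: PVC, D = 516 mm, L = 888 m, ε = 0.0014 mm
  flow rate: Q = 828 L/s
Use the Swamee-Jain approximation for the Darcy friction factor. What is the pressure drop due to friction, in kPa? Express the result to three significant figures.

V = 4Q/(πD²) = 4·0.828/(π·0.516²) = 3.960 m/s
Re = VD/ν = 3.960·0.516/4.90×10^-7 = 4.17×10^6 → turbulent
ε/D = 0.0014/516 = 2.71×10^-6
Swamee-Jain: f = 0.009420
h_f = f(L/D)V²/(2g) = 0.009420·(888/0.516)·3.960²/(2·9.81) = 12.95 m
Δp = ρg·h_f = 716.0·9.81·12.95 = 90.99 kPa

Δp ≈ 91.0 kPa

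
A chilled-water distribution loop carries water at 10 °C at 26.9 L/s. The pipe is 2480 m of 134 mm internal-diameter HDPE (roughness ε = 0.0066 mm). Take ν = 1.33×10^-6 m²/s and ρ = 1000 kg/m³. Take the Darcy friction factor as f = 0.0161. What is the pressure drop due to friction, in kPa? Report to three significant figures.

V = 4Q/(πD²) = 4·0.0269/(π·0.134²) = 1.907 m/s
h_f = f(L/D)V²/(2g) = 0.01610·(2480/0.134)·1.907²/(2·9.81) = 55.26 m
Δp = ρg·h_f = 1000·9.81·55.26 = 542.1 kPa

Δp ≈ 542 kPa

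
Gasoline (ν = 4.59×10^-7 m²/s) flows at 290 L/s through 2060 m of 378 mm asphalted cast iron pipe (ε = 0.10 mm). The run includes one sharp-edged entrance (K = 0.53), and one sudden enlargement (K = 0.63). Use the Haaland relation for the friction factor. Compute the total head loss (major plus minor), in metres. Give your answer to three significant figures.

V = 4Q/(πD²) = 2.584 m/s; V²/2g = 0.3404 m
Re = 2.13×10^6, ε/D = 2.65×10^-4 → f = 0.01492 (Haaland)
Major: h_f = f(L/D)·V²/2g = 0.01492·5450·0.3404 = 27.67 m
Minor: ΣK = 1.16; h_m = ΣK·V²/2g = 0.3948 m
Total H_L = 27.67 + 0.3948 = 28.06 m

H_L ≈ 28.1 m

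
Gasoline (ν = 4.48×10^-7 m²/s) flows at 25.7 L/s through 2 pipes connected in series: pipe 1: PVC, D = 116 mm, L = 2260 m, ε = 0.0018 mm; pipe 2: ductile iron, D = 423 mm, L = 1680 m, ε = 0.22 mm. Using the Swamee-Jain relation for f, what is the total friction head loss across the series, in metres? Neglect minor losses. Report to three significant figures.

H ≈ 75.6 m

Pipe 1: V = 2.432 m/s, Re = 6.30×10^5, ε/D = 1.55×10^-5, f = 0.01285, h_1 = f(L/D)V²/2g = 75.46 m
Pipe 2: V = 0.1829 m/s, Re = 1.73×10^5, ε/D = 5.20×10^-4, f = 0.01930, h_2 = f(L/D)V²/2g = 0.1306 m
Series → Q common, losses add: H = Σh = 75.59 m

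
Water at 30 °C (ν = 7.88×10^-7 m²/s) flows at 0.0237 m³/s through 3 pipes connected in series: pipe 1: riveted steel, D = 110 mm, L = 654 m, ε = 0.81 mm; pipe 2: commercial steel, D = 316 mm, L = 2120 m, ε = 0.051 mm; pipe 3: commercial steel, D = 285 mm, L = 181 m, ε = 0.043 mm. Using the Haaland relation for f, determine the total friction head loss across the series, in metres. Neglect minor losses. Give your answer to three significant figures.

Pipe 1: V = 2.494 m/s, Re = 3.48×10^5, ε/D = 0.00736, f = 0.03453, h_1 = f(L/D)V²/2g = 65.08 m
Pipe 2: V = 0.3022 m/s, Re = 1.21×10^5, ε/D = 1.61×10^-4, f = 0.01795, h_2 = f(L/D)V²/2g = 0.5606 m
Pipe 3: V = 0.3715 m/s, Re = 1.34×10^5, ε/D = 1.51×10^-4, f = 0.01759, h_3 = f(L/D)V²/2g = 0.07859 m
Series → Q common, losses add: H = Σh = 65.72 m

H ≈ 65.7 m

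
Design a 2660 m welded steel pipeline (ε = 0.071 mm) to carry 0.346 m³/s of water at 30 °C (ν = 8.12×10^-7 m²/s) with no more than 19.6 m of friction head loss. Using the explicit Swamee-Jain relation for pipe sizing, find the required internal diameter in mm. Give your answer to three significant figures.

Swamee-Jain (Type III): D = 0.66·[ε^1.25·(LQ²/(gh_f))^4.75 + ν·Q^9.4·(L/(gh_f))^5.2]^0.04
LQ²/(gh_f) = 1.656; L/(gh_f) = 13.83
Term 1 = ε^1.25·(…)^4.75 = 7.16×10^-5; Term 2 = ν·Q^9.4·(…)^5.2 = 3.23×10^-5
D = 0.66·(7.16×10^-5 + 3.23×10^-5)^0.04 = 0.4573 m = 457 mm
Check: V = 2.11 m/s, Re = 1.19×10^6, f = 0.01410, h_f = 18.5 m ≈ 19.6 m ✓

D ≈ 457 mm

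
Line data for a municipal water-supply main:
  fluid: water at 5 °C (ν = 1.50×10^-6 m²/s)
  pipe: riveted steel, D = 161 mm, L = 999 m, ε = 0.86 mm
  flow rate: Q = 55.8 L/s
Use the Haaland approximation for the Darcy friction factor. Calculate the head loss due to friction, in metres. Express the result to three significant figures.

V = 4Q/(πD²) = 4·0.0558/(π·0.161²) = 2.741 m/s
Re = VD/ν = 2.741·0.161/1.50×10^-6 = 2.94×10^5 → turbulent
ε/D = 0.86/161 = 0.00534
Haaland: f = 0.03133
h_f = f(L/D)V²/(2g) = 0.03133·(999/0.161)·2.741²/(2·9.81) = 74.43 m

h_f ≈ 74.4 m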